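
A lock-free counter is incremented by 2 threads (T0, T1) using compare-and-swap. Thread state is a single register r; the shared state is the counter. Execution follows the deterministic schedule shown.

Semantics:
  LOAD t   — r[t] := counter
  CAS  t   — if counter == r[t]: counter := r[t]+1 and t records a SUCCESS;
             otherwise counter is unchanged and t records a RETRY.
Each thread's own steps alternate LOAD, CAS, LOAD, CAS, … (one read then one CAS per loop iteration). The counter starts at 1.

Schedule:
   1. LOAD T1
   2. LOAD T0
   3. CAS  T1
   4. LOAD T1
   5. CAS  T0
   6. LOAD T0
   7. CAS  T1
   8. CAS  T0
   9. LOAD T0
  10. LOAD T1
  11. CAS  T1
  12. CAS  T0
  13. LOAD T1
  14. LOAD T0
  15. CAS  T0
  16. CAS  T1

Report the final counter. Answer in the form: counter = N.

T1 LOAD — after: cnt=1, r=1 — load
T0 LOAD — after: cnt=1, r=1 — load
T1 CAS — after: cnt=2, r=1 — ok
T1 LOAD — after: cnt=2, r=2 — load
T0 CAS — after: cnt=2, r=1 — retry
T0 LOAD — after: cnt=2, r=2 — load
T1 CAS — after: cnt=3, r=2 — ok
T0 CAS — after: cnt=3, r=2 — retry
T0 LOAD — after: cnt=3, r=3 — load
T1 LOAD — after: cnt=3, r=3 — load
T1 CAS — after: cnt=4, r=3 — ok
T0 CAS — after: cnt=4, r=3 — retry
T1 LOAD — after: cnt=4, r=4 — load
T0 LOAD — after: cnt=4, r=4 — load
T0 CAS — after: cnt=5, r=4 — ok
T1 CAS — after: cnt=5, r=4 — retry

counter = 5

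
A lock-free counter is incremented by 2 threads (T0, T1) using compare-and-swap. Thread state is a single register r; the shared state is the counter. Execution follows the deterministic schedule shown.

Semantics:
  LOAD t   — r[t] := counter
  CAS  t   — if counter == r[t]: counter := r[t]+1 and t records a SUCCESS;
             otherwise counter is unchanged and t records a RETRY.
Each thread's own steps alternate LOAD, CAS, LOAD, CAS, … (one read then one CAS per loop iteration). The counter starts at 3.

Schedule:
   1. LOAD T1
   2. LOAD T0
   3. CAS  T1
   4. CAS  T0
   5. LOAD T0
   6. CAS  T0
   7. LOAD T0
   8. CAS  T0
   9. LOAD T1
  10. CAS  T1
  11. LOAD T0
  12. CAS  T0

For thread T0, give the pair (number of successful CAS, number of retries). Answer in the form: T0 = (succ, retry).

[1] T1.load  rd  (counter 3, T1.r 3)
[2] T0.load  rd  (counter 3, T0.r 3)
[3] T1.cas  hit  (counter 4, T1.r 3)
[4] T0.cas  miss  (counter 4, T0.r 3)
[5] T0.load  rd  (counter 4, T0.r 4)
[6] T0.cas  hit  (counter 5, T0.r 4)
[7] T0.load  rd  (counter 5, T0.r 5)
[8] T0.cas  hit  (counter 6, T0.r 5)
[9] T1.load  rd  (counter 6, T1.r 6)
[10] T1.cas  hit  (counter 7, T1.r 6)
[11] T0.load  rd  (counter 7, T0.r 7)
[12] T0.cas  hit  (counter 8, T0.r 7)

T0 = (3, 1)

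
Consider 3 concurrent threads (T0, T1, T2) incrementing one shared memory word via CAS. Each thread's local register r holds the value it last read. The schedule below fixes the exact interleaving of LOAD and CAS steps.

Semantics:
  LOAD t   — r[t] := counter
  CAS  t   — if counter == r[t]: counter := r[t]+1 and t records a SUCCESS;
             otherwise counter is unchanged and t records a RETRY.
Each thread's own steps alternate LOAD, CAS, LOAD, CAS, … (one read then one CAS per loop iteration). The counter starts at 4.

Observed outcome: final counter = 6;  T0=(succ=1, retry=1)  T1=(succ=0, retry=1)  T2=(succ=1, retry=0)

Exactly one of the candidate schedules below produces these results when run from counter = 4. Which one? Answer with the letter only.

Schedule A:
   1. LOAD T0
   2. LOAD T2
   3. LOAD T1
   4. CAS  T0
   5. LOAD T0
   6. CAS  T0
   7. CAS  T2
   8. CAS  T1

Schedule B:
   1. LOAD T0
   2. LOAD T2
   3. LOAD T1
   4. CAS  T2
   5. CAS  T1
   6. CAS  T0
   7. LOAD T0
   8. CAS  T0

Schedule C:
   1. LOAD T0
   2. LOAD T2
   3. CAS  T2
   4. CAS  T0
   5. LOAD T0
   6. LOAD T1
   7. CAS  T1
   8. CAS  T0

B

Tracing schedule B:
[1] T0.load  rd  (counter 4, T0.r 4)
[2] T2.load  rd  (counter 4, T2.r 4)
[3] T1.load  rd  (counter 4, T1.r 4)
[4] T2.cas  hit  (counter 5, T2.r 4)
[5] T1.cas  miss  (counter 5, T1.r 4)
[6] T0.cas  miss  (counter 5, T0.r 4)
[7] T0.load  rd  (counter 5, T0.r 5)
[8] T0.cas  hit  (counter 6, T0.r 5)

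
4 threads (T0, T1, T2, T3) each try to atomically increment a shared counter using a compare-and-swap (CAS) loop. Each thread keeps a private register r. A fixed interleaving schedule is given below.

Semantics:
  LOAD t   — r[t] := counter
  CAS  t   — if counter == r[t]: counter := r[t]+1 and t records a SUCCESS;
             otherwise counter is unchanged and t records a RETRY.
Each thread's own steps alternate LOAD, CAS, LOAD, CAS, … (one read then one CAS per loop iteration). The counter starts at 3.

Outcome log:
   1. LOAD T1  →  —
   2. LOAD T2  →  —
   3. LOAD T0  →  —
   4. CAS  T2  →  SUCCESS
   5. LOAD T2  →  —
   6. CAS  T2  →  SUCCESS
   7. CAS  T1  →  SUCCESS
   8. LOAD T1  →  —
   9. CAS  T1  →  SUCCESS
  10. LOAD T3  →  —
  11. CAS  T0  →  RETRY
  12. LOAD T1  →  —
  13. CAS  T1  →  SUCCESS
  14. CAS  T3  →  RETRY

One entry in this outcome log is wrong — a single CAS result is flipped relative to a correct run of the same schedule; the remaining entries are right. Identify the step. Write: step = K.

step = 7

Re-executing:
1. LOAD T1 → mem=3 r[T1]=3 [LOAD]
2. LOAD T2 → mem=3 r[T2]=3 [LOAD]
3. LOAD T0 → mem=3 r[T0]=3 [LOAD]
4. CAS T2 → mem=4 r[T2]=3 [OK]
5. LOAD T2 → mem=4 r[T2]=4 [LOAD]
6. CAS T2 → mem=5 r[T2]=4 [OK]
7. CAS T1 → mem=5 r[T1]=3 [RETRY]
8. LOAD T1 → mem=5 r[T1]=5 [LOAD]
9. CAS T1 → mem=6 r[T1]=5 [OK]
10. LOAD T3 → mem=6 r[T3]=6 [LOAD]
11. CAS T0 → mem=6 r[T0]=3 [RETRY]
12. LOAD T1 → mem=6 r[T1]=6 [LOAD]
13. CAS T1 → mem=7 r[T1]=6 [OK]
14. CAS T3 → mem=7 r[T3]=6 [RETRY]
Log disagrees first at step 7.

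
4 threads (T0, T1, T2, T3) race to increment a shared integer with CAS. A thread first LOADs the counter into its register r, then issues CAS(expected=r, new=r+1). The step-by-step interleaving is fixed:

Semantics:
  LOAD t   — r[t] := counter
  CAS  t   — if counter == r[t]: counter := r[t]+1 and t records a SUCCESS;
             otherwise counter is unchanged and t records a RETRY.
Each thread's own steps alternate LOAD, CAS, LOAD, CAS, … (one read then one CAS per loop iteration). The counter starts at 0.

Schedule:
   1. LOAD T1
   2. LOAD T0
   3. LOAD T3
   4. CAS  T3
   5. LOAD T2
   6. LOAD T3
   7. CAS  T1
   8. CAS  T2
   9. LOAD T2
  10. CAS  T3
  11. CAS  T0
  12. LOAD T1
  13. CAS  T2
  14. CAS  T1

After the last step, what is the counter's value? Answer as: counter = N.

#1 T1 reads 0
#2 T0 reads 0
#3 T3 reads 0
#4 T3 CAS(0→1) writes; counter now 1
#5 T2 reads 1
#6 T3 reads 1
#7 T1 CAS(0→1) fails; counter now 1
#8 T2 CAS(1→2) writes; counter now 2
#9 T2 reads 2
#10 T3 CAS(1→2) fails; counter now 2
#11 T0 CAS(0→1) fails; counter now 2
#12 T1 reads 2
#13 T2 CAS(2→3) writes; counter now 3
#14 T1 CAS(2→3) fails; counter now 3

counter = 3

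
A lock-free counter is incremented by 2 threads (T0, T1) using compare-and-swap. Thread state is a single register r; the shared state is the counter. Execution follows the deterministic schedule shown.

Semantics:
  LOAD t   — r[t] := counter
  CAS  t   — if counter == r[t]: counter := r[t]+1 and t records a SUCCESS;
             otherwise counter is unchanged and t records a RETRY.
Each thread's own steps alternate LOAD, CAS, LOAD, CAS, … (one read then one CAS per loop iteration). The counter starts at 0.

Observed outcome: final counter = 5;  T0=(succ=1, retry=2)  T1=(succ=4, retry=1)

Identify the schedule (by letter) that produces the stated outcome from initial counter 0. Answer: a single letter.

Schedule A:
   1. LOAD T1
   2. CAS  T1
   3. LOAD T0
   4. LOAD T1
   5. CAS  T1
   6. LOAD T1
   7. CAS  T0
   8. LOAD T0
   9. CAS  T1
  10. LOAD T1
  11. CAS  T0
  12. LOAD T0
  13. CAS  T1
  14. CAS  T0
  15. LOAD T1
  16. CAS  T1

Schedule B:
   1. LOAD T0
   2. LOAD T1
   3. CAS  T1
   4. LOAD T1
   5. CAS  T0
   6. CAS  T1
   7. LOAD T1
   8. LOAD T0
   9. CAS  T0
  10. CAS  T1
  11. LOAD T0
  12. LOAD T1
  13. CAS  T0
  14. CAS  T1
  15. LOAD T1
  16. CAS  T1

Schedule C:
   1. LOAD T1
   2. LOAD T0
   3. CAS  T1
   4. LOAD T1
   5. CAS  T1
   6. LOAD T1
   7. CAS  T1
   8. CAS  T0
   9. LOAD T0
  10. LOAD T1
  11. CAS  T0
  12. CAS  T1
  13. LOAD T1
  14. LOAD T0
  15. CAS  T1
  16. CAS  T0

C

Tracing schedule C:
#1 T1 reads 0
#2 T0 reads 0
#3 T1 CAS(0→1) writes; counter now 1
#4 T1 reads 1
#5 T1 CAS(1→2) writes; counter now 2
#6 T1 reads 2
#7 T1 CAS(2→3) writes; counter now 3
#8 T0 CAS(0→1) fails; counter now 3
#9 T0 reads 3
#10 T1 reads 3
#11 T0 CAS(3→4) writes; counter now 4
#12 T1 CAS(3→4) fails; counter now 4
#13 T1 reads 4
#14 T0 reads 4
#15 T1 CAS(4→5) writes; counter now 5
#16 T0 CAS(4→5) fails; counter now 5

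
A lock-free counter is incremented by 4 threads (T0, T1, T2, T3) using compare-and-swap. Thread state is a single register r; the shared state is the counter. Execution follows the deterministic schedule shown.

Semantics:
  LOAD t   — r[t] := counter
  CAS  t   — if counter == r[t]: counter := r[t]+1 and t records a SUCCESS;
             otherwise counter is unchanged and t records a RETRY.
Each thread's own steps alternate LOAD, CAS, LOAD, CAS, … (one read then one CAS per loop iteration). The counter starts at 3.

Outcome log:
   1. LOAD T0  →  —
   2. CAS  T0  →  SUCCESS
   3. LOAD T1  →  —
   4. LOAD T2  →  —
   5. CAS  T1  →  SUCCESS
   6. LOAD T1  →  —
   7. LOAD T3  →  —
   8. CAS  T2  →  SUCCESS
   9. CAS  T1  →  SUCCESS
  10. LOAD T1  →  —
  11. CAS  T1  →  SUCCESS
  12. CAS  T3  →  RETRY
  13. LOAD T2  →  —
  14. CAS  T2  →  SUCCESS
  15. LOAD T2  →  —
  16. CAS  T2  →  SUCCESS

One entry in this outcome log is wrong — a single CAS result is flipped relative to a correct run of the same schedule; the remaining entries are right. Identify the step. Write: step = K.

step = 8

Re-executing:
#1 T0 reads 3
#2 T0 CAS(3→4) writes; counter now 4
#3 T1 reads 4
#4 T2 reads 4
#5 T1 CAS(4→5) writes; counter now 5
#6 T1 reads 5
#7 T3 reads 5
#8 T2 CAS(4→5) fails; counter now 5
#9 T1 CAS(5→6) writes; counter now 6
#10 T1 reads 6
#11 T1 CAS(6→7) writes; counter now 7
#12 T3 CAS(5→6) fails; counter now 7
#13 T2 reads 7
#14 T2 CAS(7→8) writes; counter now 8
#15 T2 reads 8
#16 T2 CAS(8→9) writes; counter now 9
Mismatch at 8.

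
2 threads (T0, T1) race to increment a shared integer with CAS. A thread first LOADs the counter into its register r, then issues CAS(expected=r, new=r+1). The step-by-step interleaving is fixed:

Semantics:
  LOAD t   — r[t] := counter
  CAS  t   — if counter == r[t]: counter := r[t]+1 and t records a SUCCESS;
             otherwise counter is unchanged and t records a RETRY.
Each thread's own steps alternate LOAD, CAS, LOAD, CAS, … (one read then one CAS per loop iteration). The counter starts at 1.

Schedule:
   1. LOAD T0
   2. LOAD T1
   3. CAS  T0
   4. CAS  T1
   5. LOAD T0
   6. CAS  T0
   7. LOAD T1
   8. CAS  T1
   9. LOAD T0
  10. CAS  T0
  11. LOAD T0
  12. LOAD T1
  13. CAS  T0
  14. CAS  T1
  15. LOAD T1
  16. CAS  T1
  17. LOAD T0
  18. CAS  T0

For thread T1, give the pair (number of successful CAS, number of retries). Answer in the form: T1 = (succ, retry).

#1 T0 reads 1
#2 T1 reads 1
#3 T0 CAS(1→2) writes; counter now 2
#4 T1 CAS(1→2) fails; counter now 2
#5 T0 reads 2
#6 T0 CAS(2→3) writes; counter now 3
#7 T1 reads 3
#8 T1 CAS(3→4) writes; counter now 4
#9 T0 reads 4
#10 T0 CAS(4→5) writes; counter now 5
#11 T0 reads 5
#12 T1 reads 5
#13 T0 CAS(5→6) writes; counter now 6
#14 T1 CAS(5→6) fails; counter now 6
#15 T1 reads 6
#16 T1 CAS(6→7) writes; counter now 7
#17 T0 reads 7
#18 T0 CAS(7→8) writes; counter now 8

T1 = (2, 2)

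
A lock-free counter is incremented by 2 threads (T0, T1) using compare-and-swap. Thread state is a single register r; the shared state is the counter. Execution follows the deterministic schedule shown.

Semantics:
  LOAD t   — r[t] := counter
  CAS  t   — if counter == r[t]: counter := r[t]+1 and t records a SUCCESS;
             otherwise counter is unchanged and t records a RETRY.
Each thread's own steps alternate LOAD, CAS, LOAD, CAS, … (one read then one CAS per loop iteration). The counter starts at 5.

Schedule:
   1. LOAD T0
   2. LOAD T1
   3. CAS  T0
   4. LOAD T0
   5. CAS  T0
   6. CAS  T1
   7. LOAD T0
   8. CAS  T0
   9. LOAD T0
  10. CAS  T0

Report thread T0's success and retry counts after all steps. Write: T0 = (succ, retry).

T0 LOAD — after: cnt=5, r=5 — load
T1 LOAD — after: cnt=5, r=5 — load
T0 CAS — after: cnt=6, r=5 — ok
T0 LOAD — after: cnt=6, r=6 — load
T0 CAS — after: cnt=7, r=6 — ok
T1 CAS — after: cnt=7, r=5 — retry
T0 LOAD — after: cnt=7, r=7 — load
T0 CAS — after: cnt=8, r=7 — ok
T0 LOAD — after: cnt=8, r=8 — load
T0 CAS — after: cnt=9, r=8 — ok

T0 = (4, 0)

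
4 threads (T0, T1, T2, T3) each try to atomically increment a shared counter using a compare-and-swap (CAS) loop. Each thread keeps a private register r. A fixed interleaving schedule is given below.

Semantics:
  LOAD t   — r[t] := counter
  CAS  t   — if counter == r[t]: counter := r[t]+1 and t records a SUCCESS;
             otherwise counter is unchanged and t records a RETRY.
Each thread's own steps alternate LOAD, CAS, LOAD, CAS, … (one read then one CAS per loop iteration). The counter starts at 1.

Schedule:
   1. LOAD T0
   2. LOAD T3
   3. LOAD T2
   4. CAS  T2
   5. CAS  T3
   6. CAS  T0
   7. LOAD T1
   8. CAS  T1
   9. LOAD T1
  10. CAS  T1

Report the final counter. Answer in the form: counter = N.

1. LOAD T0 → mem=1 r[T0]=1 [LOAD]
2. LOAD T3 → mem=1 r[T3]=1 [LOAD]
3. LOAD T2 → mem=1 r[T2]=1 [LOAD]
4. CAS T2 → mem=2 r[T2]=1 [OK]
5. CAS T3 → mem=2 r[T3]=1 [RETRY]
6. CAS T0 → mem=2 r[T0]=1 [RETRY]
7. LOAD T1 → mem=2 r[T1]=2 [LOAD]
8. CAS T1 → mem=3 r[T1]=2 [OK]
9. LOAD T1 → mem=3 r[T1]=3 [LOAD]
10. CAS T1 → mem=4 r[T1]=3 [OK]

counter = 4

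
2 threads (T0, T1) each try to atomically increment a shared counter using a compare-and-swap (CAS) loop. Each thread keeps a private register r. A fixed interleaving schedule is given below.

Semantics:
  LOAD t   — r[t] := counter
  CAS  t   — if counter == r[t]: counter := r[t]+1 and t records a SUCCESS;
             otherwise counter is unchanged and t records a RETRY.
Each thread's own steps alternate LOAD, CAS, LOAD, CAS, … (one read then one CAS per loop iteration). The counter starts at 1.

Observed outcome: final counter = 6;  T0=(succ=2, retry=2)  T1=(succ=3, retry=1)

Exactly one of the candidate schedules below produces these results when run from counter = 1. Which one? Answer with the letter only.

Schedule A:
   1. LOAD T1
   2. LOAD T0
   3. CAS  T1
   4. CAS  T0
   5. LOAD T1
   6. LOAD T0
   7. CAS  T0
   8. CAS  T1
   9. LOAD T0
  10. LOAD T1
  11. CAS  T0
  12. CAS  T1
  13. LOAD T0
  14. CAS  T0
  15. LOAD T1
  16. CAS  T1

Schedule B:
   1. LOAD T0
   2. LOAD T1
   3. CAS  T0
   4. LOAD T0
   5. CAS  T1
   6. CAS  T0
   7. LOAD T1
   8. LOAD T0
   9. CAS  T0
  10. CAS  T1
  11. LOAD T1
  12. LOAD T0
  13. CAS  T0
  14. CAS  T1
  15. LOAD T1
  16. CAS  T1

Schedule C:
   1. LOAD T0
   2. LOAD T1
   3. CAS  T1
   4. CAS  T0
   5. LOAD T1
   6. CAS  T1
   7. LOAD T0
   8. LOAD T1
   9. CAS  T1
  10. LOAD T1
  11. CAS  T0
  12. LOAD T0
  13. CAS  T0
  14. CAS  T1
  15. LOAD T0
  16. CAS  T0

C

Simulating candidate C:
T0 LOAD — after: cnt=1, r=1 — load
T1 LOAD — after: cnt=1, r=1 — load
T1 CAS — after: cnt=2, r=1 — ok
T0 CAS — after: cnt=2, r=1 — retry
T1 LOAD — after: cnt=2, r=2 — load
T1 CAS — after: cnt=3, r=2 — ok
T0 LOAD — after: cnt=3, r=3 — load
T1 LOAD — after: cnt=3, r=3 — load
T1 CAS — after: cnt=4, r=3 — ok
T1 LOAD — after: cnt=4, r=4 — load
T0 CAS — after: cnt=4, r=3 — retry
T0 LOAD — after: cnt=4, r=4 — load
T0 CAS — after: cnt=5, r=4 — ok
T1 CAS — after: cnt=5, r=4 — retry
T0 LOAD — after: cnt=5, r=5 — load
T0 CAS — after: cnt=6, r=5 — ok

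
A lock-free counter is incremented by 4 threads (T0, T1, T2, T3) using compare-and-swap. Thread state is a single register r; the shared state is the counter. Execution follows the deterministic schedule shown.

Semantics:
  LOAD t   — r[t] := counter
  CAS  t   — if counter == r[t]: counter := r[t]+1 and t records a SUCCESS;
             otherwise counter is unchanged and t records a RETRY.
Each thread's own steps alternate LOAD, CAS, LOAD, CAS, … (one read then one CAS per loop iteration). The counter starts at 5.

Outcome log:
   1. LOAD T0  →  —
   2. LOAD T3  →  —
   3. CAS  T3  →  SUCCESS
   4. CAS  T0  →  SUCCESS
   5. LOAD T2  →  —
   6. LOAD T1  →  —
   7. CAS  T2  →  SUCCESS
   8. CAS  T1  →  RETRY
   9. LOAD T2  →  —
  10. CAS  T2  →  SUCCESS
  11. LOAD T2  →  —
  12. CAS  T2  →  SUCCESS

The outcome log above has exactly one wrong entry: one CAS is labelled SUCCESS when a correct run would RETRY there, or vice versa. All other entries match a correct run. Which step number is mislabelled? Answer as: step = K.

Reference trace:
1. LOAD T0 → mem=5 r[T0]=5 [LOAD]
2. LOAD T3 → mem=5 r[T3]=5 [LOAD]
3. CAS T3 → mem=6 r[T3]=5 [OK]
4. CAS T0 → mem=6 r[T0]=5 [RETRY]
5. LOAD T2 → mem=6 r[T2]=6 [LOAD]
6. LOAD T1 → mem=6 r[T1]=6 [LOAD]
7. CAS T2 → mem=7 r[T2]=6 [OK]
8. CAS T1 → mem=7 r[T1]=6 [RETRY]
9. LOAD T2 → mem=7 r[T2]=7 [LOAD]
10. CAS T2 → mem=8 r[T2]=7 [OK]
11. LOAD T2 → mem=8 r[T2]=8 [LOAD]
12. CAS T2 → mem=9 r[T2]=8 [OK]
Log disagrees first at step 4.

step = 4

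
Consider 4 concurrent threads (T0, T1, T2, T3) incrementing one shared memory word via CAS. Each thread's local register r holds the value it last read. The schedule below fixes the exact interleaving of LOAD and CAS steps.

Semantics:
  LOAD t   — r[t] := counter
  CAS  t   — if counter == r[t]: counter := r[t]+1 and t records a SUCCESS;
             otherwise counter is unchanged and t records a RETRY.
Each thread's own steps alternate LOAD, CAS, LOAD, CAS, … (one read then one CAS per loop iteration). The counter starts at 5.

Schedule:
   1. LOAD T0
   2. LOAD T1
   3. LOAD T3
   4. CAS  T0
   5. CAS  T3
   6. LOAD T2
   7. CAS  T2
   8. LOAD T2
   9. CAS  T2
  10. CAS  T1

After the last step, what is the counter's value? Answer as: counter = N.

1. LOAD T0 → mem=5 r[T0]=5 [LOAD]
2. LOAD T1 → mem=5 r[T1]=5 [LOAD]
3. LOAD T3 → mem=5 r[T3]=5 [LOAD]
4. CAS T0 → mem=6 r[T0]=5 [OK]
5. CAS T3 → mem=6 r[T3]=5 [RETRY]
6. LOAD T2 → mem=6 r[T2]=6 [LOAD]
7. CAS T2 → mem=7 r[T2]=6 [OK]
8. LOAD T2 → mem=7 r[T2]=7 [LOAD]
9. CAS T2 → mem=8 r[T2]=7 [OK]
10. CAS T1 → mem=8 r[T1]=5 [RETRY]

counter = 8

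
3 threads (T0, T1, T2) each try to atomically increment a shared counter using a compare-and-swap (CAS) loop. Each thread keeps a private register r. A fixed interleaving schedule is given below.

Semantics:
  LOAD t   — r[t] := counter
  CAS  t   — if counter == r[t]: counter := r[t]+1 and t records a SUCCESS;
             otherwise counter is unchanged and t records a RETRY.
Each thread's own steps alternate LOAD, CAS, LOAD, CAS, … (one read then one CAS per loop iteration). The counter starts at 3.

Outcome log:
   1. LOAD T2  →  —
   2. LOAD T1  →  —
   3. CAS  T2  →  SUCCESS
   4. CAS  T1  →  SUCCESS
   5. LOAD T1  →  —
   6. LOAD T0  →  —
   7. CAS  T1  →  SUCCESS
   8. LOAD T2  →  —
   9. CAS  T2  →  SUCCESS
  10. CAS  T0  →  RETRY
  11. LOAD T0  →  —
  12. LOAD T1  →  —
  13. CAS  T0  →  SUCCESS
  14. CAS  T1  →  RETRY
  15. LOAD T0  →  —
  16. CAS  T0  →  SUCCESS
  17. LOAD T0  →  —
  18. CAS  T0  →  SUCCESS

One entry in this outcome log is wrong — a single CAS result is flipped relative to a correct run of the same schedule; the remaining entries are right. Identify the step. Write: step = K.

step = 4

Re-executing:
#1 T2 reads 3
#2 T1 reads 3
#3 T2 CAS(3→4) writes; counter now 4
#4 T1 CAS(3→4) fails; counter now 4
#5 T1 reads 4
#6 T0 reads 4
#7 T1 CAS(4→5) writes; counter now 5
#8 T2 reads 5
#9 T2 CAS(5→6) writes; counter now 6
#10 T0 CAS(4→5) fails; counter now 6
#11 T0 reads 6
#12 T1 reads 6
#13 T0 CAS(6→7) writes; counter now 7
#14 T1 CAS(6→7) fails; counter now 7
#15 T0 reads 7
#16 T0 CAS(7→8) writes; counter now 8
#17 T0 reads 8
#18 T0 CAS(8→9) writes; counter now 9
Mismatch at 4.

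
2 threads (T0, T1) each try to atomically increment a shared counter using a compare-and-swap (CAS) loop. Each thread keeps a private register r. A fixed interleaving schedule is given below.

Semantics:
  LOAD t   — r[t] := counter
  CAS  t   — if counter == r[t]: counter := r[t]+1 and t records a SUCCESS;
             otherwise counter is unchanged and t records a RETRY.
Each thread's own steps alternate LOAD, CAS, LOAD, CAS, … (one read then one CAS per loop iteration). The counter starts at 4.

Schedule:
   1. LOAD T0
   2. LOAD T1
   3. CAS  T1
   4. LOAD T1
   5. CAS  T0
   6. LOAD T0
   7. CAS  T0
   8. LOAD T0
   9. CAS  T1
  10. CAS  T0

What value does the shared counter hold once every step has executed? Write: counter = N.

counter = 7

#1 T0 reads 4
#2 T1 reads 4
#3 T1 CAS(4→5) writes; counter now 5
#4 T1 reads 5
#5 T0 CAS(4→5) fails; counter now 5
#6 T0 reads 5
#7 T0 CAS(5→6) writes; counter now 6
#8 T0 reads 6
#9 T1 CAS(5→6) fails; counter now 6
#10 T0 CAS(6→7) writes; counter now 7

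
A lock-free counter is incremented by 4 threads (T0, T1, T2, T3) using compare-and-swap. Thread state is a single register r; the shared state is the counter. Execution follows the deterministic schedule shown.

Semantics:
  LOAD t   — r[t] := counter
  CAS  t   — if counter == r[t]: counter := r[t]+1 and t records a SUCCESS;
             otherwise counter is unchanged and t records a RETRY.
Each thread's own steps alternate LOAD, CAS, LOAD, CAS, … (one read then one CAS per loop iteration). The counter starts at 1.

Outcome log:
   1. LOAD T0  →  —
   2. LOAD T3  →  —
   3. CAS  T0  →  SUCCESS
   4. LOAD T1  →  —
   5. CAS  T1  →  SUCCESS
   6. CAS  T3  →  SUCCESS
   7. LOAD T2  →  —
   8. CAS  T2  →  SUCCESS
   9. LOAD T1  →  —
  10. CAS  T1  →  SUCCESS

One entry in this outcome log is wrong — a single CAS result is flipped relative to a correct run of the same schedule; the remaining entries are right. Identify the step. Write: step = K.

step = 6

Re-executing:
1. LOAD T0 → mem=1 r[T0]=1 [LOAD]
2. LOAD T3 → mem=1 r[T3]=1 [LOAD]
3. CAS T0 → mem=2 r[T0]=1 [OK]
4. LOAD T1 → mem=2 r[T1]=2 [LOAD]
5. CAS T1 → mem=3 r[T1]=2 [OK]
6. CAS T3 → mem=3 r[T3]=1 [RETRY]
7. LOAD T2 → mem=3 r[T2]=3 [LOAD]
8. CAS T2 → mem=4 r[T2]=3 [OK]
9. LOAD T1 → mem=4 r[T1]=4 [LOAD]
10. CAS T1 → mem=5 r[T1]=4 [OK]
Flip is step 6.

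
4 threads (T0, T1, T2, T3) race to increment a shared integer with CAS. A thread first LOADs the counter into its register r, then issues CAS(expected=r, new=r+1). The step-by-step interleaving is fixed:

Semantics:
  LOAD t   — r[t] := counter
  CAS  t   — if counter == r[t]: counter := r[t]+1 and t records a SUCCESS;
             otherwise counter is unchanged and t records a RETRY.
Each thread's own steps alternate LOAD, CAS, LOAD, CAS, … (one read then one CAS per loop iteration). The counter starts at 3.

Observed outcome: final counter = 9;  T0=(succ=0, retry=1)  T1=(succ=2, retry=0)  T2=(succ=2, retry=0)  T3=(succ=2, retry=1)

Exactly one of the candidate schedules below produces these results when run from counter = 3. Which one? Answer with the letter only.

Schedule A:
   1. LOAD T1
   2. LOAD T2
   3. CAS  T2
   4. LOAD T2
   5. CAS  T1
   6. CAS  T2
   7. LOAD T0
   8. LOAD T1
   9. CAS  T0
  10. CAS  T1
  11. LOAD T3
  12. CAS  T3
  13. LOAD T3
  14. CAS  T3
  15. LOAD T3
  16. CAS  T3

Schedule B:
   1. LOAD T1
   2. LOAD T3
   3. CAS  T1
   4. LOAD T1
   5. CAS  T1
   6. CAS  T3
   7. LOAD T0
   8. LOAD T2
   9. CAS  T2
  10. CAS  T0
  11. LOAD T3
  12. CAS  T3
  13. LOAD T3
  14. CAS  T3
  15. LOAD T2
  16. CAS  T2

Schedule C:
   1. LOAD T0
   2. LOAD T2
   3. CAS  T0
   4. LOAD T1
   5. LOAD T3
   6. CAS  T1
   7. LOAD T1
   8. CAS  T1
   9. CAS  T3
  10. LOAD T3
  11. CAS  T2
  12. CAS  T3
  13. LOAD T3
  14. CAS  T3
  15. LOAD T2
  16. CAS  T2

B

Simulating candidate B:
1. LOAD T1 → mem=3 r[T1]=3 [LOAD]
2. LOAD T3 → mem=3 r[T3]=3 [LOAD]
3. CAS T1 → mem=4 r[T1]=3 [OK]
4. LOAD T1 → mem=4 r[T1]=4 [LOAD]
5. CAS T1 → mem=5 r[T1]=4 [OK]
6. CAS T3 → mem=5 r[T3]=3 [RETRY]
7. LOAD T0 → mem=5 r[T0]=5 [LOAD]
8. LOAD T2 → mem=5 r[T2]=5 [LOAD]
9. CAS T2 → mem=6 r[T2]=5 [OK]
10. CAS T0 → mem=6 r[T0]=5 [RETRY]
11. LOAD T3 → mem=6 r[T3]=6 [LOAD]
12. CAS T3 → mem=7 r[T3]=6 [OK]
13. LOAD T3 → mem=7 r[T3]=7 [LOAD]
14. CAS T3 → mem=8 r[T3]=7 [OK]
15. LOAD T2 → mem=8 r[T2]=8 [LOAD]
16. CAS T2 → mem=9 r[T2]=8 [OK]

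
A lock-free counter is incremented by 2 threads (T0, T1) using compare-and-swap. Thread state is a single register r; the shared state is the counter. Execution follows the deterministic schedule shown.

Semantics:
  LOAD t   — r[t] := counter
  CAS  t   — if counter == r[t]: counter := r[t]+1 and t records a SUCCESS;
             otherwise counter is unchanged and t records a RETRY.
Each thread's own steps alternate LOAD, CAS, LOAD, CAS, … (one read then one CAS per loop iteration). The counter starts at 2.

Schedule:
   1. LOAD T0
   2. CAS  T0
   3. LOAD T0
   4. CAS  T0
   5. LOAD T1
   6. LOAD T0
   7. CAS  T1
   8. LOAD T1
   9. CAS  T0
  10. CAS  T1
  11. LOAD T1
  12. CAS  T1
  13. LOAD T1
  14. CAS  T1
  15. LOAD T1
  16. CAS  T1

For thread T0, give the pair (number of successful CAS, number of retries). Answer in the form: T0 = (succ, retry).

T0 = (2, 1)

[1] T0.load  rd  (counter 2, T0.r 2)
[2] T0.cas  hit  (counter 3, T0.r 2)
[3] T0.load  rd  (counter 3, T0.r 3)
[4] T0.cas  hit  (counter 4, T0.r 3)
[5] T1.load  rd  (counter 4, T1.r 4)
[6] T0.load  rd  (counter 4, T0.r 4)
[7] T1.cas  hit  (counter 5, T1.r 4)
[8] T1.load  rd  (counter 5, T1.r 5)
[9] T0.cas  miss  (counter 5, T0.r 4)
[10] T1.cas  hit  (counter 6, T1.r 5)
[11] T1.load  rd  (counter 6, T1.r 6)
[12] T1.cas  hit  (counter 7, T1.r 6)
[13] T1.load  rd  (counter 7, T1.r 7)
[14] T1.cas  hit  (counter 8, T1.r 7)
[15] T1.load  rd  (counter 8, T1.r 8)
[16] T1.cas  hit  (counter 9, T1.r 8)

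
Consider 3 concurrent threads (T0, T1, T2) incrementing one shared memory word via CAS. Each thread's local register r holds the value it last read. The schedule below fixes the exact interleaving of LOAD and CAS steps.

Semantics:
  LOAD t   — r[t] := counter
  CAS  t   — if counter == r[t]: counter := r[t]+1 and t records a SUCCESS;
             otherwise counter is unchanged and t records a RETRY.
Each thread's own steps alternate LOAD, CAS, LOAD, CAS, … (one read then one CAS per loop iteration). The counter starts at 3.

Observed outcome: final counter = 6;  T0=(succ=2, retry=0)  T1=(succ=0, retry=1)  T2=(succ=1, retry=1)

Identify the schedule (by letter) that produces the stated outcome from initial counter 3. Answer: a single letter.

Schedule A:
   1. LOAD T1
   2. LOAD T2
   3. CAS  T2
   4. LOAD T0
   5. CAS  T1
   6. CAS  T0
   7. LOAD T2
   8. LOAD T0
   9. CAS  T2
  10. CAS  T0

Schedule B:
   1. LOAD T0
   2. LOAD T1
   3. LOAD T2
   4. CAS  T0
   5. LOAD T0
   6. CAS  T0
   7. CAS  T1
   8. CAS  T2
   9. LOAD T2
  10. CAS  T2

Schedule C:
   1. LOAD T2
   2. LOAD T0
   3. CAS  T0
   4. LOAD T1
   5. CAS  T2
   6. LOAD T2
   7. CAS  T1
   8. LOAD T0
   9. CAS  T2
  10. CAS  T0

B

Run B:
   1) LOAD T0:  M=3  r_T0=3
   2) LOAD T1:  M=3  r_T1=3
   3) LOAD T2:  M=3  r_T2=3
   4) CAS  T0:  M=4  r_T0=3 ✓
   5) LOAD T0:  M=4  r_T0=4
   6) CAS  T0:  M=5  r_T0=4 ✓
   7) CAS  T1:  M=5  r_T1=3 ✗
   8) CAS  T2:  M=5  r_T2=3 ✗
   9) LOAD T2:  M=5  r_T2=5
  10) CAS  T2:  M=6  r_T2=5 ✓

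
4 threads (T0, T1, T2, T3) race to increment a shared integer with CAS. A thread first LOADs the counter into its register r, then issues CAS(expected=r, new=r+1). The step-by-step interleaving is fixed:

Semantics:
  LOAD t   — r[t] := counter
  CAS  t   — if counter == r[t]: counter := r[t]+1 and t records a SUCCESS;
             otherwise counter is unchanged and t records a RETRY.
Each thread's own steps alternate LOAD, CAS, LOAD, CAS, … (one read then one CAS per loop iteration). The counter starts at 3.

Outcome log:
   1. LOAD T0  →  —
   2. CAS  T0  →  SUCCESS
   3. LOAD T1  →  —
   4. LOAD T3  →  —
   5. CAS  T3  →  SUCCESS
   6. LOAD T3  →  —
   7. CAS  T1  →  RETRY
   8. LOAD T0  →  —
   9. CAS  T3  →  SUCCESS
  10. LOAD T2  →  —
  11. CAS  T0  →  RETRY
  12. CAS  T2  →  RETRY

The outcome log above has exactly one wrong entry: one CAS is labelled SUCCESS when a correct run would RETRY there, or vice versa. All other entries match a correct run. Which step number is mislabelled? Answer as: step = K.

step = 12

Reference trace:
   1) LOAD T0:  M=3  r_T0=3
   2) CAS  T0:  M=4  r_T0=3 ✓
   3) LOAD T1:  M=4  r_T1=4
   4) LOAD T3:  M=4  r_T3=4
   5) CAS  T3:  M=5  r_T3=4 ✓
   6) LOAD T3:  M=5  r_T3=5
   7) CAS  T1:  M=5  r_T1=4 ✗
   8) LOAD T0:  M=5  r_T0=5
   9) CAS  T3:  M=6  r_T3=5 ✓
  10) LOAD T2:  M=6  r_T2=6
  11) CAS  T0:  M=6  r_T0=5 ✗
  12) CAS  T2:  M=7  r_T2=6 ✓
Flip is step 12.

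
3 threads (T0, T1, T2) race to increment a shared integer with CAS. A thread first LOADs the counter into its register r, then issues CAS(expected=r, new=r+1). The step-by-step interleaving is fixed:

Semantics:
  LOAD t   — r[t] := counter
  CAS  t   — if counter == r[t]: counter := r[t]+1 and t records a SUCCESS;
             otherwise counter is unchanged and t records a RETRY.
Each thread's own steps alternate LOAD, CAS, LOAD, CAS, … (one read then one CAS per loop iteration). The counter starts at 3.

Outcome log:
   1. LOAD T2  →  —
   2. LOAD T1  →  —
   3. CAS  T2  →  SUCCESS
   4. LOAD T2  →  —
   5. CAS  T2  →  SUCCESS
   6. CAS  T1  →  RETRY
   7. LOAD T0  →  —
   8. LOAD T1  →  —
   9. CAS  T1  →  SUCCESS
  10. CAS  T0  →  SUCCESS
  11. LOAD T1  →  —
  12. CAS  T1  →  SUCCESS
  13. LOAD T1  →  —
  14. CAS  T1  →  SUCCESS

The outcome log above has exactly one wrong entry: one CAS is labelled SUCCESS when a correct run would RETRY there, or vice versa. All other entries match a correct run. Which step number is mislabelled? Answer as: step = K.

step = 10

Correct run:
T2 LOAD — after: cnt=3, r=3 — load
T1 LOAD — after: cnt=3, r=3 — load
T2 CAS — after: cnt=4, r=3 — ok
T2 LOAD — after: cnt=4, r=4 — load
T2 CAS — after: cnt=5, r=4 — ok
T1 CAS — after: cnt=5, r=3 — retry
T0 LOAD — after: cnt=5, r=5 — load
T1 LOAD — after: cnt=5, r=5 — load
T1 CAS — after: cnt=6, r=5 — ok
T0 CAS — after: cnt=6, r=5 — retry
T1 LOAD — after: cnt=6, r=6 — load
T1 CAS — after: cnt=7, r=6 — ok
T1 LOAD — after: cnt=7, r=7 — load
T1 CAS — after: cnt=8, r=7 — ok
Flip is step 10.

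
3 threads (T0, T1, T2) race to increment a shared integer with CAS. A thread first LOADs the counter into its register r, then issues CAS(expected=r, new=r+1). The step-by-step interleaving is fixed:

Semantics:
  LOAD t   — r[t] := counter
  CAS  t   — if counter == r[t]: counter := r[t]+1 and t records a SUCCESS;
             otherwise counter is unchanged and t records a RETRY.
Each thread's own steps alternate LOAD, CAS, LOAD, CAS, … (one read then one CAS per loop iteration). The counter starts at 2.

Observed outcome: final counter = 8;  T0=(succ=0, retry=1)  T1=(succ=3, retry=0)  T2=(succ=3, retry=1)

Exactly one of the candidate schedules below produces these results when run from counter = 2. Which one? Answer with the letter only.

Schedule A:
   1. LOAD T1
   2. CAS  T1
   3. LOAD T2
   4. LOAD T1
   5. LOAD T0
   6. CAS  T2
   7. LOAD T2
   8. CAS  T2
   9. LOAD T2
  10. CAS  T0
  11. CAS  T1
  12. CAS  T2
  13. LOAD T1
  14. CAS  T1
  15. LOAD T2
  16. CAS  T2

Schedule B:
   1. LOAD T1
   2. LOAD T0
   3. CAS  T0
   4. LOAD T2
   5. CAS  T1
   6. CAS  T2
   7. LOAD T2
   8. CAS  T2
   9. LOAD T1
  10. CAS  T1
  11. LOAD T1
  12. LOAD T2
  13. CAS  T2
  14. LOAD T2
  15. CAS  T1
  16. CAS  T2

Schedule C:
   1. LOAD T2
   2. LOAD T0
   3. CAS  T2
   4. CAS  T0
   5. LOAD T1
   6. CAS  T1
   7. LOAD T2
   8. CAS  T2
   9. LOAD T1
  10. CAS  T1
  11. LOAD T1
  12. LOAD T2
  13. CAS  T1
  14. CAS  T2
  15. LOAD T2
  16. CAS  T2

C

Tracing schedule C:
1. LOAD T2 → mem=2 r[T2]=2 [LOAD]
2. LOAD T0 → mem=2 r[T0]=2 [LOAD]
3. CAS T2 → mem=3 r[T2]=2 [OK]
4. CAS T0 → mem=3 r[T0]=2 [RETRY]
5. LOAD T1 → mem=3 r[T1]=3 [LOAD]
6. CAS T1 → mem=4 r[T1]=3 [OK]
7. LOAD T2 → mem=4 r[T2]=4 [LOAD]
8. CAS T2 → mem=5 r[T2]=4 [OK]
9. LOAD T1 → mem=5 r[T1]=5 [LOAD]
10. CAS T1 → mem=6 r[T1]=5 [OK]
11. LOAD T1 → mem=6 r[T1]=6 [LOAD]
12. LOAD T2 → mem=6 r[T2]=6 [LOAD]
13. CAS T1 → mem=7 r[T1]=6 [OK]
14. CAS T2 → mem=7 r[T2]=6 [RETRY]
15. LOAD T2 → mem=7 r[T2]=7 [LOAD]
16. CAS T2 → mem=8 r[T2]=7 [OK]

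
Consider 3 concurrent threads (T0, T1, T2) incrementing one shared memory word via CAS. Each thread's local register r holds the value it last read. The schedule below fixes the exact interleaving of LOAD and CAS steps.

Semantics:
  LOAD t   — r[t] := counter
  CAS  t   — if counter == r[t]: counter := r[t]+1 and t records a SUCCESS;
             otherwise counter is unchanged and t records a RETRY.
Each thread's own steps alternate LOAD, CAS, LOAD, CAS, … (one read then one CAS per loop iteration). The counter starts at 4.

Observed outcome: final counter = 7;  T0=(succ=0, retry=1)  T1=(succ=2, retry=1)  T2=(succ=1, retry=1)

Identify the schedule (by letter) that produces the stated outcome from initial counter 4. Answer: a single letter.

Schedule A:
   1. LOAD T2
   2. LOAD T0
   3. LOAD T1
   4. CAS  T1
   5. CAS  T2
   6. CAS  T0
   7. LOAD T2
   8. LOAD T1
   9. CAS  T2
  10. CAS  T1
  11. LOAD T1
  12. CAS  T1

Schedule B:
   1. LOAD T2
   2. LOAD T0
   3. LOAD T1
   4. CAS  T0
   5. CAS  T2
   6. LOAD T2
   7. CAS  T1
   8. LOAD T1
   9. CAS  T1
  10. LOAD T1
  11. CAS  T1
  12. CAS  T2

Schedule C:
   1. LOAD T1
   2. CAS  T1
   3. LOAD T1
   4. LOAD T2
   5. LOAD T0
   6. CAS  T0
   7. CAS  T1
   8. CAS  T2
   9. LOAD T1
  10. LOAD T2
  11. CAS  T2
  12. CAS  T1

Run A:
   1) LOAD T2:  M=4  r_T2=4
   2) LOAD T0:  M=4  r_T0=4
   3) LOAD T1:  M=4  r_T1=4
   4) CAS  T1:  M=5  r_T1=4 ✓
   5) CAS  T2:  M=5  r_T2=4 ✗
   6) CAS  T0:  M=5  r_T0=4 ✗
   7) LOAD T2:  M=5  r_T2=5
   8) LOAD T1:  M=5  r_T1=5
   9) CAS  T2:  M=6  r_T2=5 ✓
  10) CAS  T1:  M=6  r_T1=5 ✗
  11) LOAD T1:  M=6  r_T1=6
  12) CAS  T1:  M=7  r_T1=6 ✓

A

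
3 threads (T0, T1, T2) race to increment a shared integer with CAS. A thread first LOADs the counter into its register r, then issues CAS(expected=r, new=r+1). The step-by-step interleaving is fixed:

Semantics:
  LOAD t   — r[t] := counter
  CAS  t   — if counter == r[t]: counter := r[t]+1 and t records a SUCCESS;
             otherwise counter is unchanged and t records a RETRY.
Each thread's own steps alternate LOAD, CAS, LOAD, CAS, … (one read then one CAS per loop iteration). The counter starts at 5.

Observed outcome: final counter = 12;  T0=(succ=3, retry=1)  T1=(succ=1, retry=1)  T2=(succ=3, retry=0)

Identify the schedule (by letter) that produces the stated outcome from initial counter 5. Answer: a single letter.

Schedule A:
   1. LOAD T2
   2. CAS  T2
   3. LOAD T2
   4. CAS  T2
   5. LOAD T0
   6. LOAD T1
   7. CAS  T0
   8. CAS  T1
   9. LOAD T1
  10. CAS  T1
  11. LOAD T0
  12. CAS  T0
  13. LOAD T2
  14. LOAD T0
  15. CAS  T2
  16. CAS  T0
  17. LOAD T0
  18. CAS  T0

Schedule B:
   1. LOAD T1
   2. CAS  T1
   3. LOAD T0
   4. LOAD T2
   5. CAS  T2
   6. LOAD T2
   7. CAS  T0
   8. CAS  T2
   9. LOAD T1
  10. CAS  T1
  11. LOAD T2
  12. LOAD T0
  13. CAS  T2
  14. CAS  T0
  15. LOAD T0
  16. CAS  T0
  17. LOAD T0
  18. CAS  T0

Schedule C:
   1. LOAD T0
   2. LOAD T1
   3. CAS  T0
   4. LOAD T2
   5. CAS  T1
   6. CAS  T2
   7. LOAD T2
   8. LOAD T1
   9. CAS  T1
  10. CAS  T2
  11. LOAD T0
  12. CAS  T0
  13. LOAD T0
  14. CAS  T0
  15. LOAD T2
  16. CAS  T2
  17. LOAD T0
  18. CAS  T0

Tracing schedule A:
#1 T2 reads 5
#2 T2 CAS(5→6) writes; counter now 6
#3 T2 reads 6
#4 T2 CAS(6→7) writes; counter now 7
#5 T0 reads 7
#6 T1 reads 7
#7 T0 CAS(7→8) writes; counter now 8
#8 T1 CAS(7→8) fails; counter now 8
#9 T1 reads 8
#10 T1 CAS(8→9) writes; counter now 9
#11 T0 reads 9
#12 T0 CAS(9→10) writes; counter now 10
#13 T2 reads 10
#14 T0 reads 10
#15 T2 CAS(10→11) writes; counter now 11
#16 T0 CAS(10→11) fails; counter now 11
#17 T0 reads 11
#18 T0 CAS(11→12) writes; counter now 12

A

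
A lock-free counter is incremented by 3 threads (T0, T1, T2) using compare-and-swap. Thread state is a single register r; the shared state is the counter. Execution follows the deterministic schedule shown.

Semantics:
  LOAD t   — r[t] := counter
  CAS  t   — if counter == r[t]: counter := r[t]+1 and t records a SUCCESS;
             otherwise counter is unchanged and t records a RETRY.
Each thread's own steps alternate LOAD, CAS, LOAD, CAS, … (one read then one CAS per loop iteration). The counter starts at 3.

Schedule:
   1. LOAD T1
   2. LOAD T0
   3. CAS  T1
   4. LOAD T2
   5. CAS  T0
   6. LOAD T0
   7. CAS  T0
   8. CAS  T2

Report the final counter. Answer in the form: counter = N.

counter = 5

[1] T1.load  rd  (counter 3, T1.r 3)
[2] T0.load  rd  (counter 3, T0.r 3)
[3] T1.cas  hit  (counter 4, T1.r 3)
[4] T2.load  rd  (counter 4, T2.r 4)
[5] T0.cas  miss  (counter 4, T0.r 3)
[6] T0.load  rd  (counter 4, T0.r 4)
[7] T0.cas  hit  (counter 5, T0.r 4)
[8] T2.cas  miss  (counter 5, T2.r 4)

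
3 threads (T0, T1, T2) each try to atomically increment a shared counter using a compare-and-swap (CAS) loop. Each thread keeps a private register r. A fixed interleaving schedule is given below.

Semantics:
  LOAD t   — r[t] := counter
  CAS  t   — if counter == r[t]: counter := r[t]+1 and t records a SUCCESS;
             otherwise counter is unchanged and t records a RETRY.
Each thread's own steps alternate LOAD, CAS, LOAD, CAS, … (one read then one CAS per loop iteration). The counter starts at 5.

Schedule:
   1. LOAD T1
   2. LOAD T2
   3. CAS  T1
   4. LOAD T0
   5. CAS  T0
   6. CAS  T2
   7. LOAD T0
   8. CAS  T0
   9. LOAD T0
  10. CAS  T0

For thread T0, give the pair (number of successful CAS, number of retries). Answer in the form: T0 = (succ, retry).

T0 = (3, 0)

   1) LOAD T1:  M=5  r_T1=5
   2) LOAD T2:  M=5  r_T2=5
   3) CAS  T1:  M=6  r_T1=5 ✓
   4) LOAD T0:  M=6  r_T0=6
   5) CAS  T0:  M=7  r_T0=6 ✓
   6) CAS  T2:  M=7  r_T2=5 ✗
   7) LOAD T0:  M=7  r_T0=7
   8) CAS  T0:  M=8  r_T0=7 ✓
   9) LOAD T0:  M=8  r_T0=8
  10) CAS  T0:  M=9  r_T0=8 ✓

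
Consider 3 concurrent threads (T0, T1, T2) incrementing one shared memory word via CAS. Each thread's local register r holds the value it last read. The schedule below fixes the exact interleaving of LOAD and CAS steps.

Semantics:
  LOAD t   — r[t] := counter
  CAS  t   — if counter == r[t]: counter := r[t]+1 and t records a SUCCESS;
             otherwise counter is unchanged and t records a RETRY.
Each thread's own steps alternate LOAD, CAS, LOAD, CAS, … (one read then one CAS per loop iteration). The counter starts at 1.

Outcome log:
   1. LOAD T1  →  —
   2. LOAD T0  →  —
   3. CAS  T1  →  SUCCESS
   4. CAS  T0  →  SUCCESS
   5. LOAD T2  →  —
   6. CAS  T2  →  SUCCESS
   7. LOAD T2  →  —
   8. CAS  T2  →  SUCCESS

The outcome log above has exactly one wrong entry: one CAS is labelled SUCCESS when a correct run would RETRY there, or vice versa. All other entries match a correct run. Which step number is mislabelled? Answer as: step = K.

step = 4

Correct run:
[1] T1.load  rd  (counter 1, T1.r 1)
[2] T0.load  rd  (counter 1, T0.r 1)
[3] T1.cas  hit  (counter 2, T1.r 1)
[4] T0.cas  miss  (counter 2, T0.r 1)
[5] T2.load  rd  (counter 2, T2.r 2)
[6] T2.cas  hit  (counter 3, T2.r 2)
[7] T2.load  rd  (counter 3, T2.r 3)
[8] T2.cas  hit  (counter 4, T2.r 3)
Mismatch at 4.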